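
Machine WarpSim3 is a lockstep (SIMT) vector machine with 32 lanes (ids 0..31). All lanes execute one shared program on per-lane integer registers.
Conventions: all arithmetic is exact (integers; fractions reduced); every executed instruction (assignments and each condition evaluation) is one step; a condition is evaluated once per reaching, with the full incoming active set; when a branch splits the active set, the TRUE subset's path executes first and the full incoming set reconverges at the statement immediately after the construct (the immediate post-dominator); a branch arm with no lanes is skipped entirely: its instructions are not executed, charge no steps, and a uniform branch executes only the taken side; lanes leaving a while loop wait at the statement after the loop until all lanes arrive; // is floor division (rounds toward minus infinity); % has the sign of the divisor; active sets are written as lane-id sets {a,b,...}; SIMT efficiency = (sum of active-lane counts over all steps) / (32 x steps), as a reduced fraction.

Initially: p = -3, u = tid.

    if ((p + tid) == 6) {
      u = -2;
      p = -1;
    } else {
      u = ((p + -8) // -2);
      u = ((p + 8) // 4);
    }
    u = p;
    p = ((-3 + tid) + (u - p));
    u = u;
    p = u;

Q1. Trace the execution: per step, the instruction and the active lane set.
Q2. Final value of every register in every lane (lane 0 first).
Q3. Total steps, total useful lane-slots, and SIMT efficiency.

step 0: eval ((p + tid) == 6)        {0,1,2,3,4,5,6,7,8,9,10,11,12,13,14,15,16,17,18,19,20,21,22,23,24,25,26,27,28,29,30,31}
step 1: u <- -2                      {9}
step 2: p <- -1                      {9}
step 3: u <- ((p + -8) // -2)        {0,1,2,3,4,5,6,7,8,10,11,12,13,14,15,16,17,18,19,20,21,22,23,24,25,26,27,28,29,30,31}
step 4: u <- ((p + 8) // 4)          {0,1,2,3,4,5,6,7,8,10,11,12,13,14,15,16,17,18,19,20,21,22,23,24,25,26,27,28,29,30,31}
step 5: u <- p                       {0,1,2,3,4,5,6,7,8,9,10,11,12,13,14,15,16,17,18,19,20,21,22,23,24,25,26,27,28,29,30,31}
step 6: p <- ((-3 + tid) + (u - p))  {0,1,2,3,4,5,6,7,8,9,10,11,12,13,14,15,16,17,18,19,20,21,22,23,24,25,26,27,28,29,30,31}
step 7: u <- u                       {0,1,2,3,4,5,6,7,8,9,10,11,12,13,14,15,16,17,18,19,20,21,22,23,24,25,26,27,28,29,30,31}
step 8: p <- u                       {0,1,2,3,4,5,6,7,8,9,10,11,12,13,14,15,16,17,18,19,20,21,22,23,24,25,26,27,28,29,30,31}

Answer: 9 steps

p: -3,-3,-3,-3,-3,-3,-3,-3,-3,-1,-3,-3,-3,-3,-3,-3,-3,-3,-3,-3,-3,-3,-3,-3,-3,-3,-3,-3,-3,-3,-3,-3
u: -3,-3,-3,-3,-3,-3,-3,-3,-3,-1,-3,-3,-3,-3,-3,-3,-3,-3,-3,-3,-3,-3,-3,-3,-3,-3,-3,-3,-3,-3,-3,-3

steps = 9; useful = 224; efficiency = 224/288 = 7/9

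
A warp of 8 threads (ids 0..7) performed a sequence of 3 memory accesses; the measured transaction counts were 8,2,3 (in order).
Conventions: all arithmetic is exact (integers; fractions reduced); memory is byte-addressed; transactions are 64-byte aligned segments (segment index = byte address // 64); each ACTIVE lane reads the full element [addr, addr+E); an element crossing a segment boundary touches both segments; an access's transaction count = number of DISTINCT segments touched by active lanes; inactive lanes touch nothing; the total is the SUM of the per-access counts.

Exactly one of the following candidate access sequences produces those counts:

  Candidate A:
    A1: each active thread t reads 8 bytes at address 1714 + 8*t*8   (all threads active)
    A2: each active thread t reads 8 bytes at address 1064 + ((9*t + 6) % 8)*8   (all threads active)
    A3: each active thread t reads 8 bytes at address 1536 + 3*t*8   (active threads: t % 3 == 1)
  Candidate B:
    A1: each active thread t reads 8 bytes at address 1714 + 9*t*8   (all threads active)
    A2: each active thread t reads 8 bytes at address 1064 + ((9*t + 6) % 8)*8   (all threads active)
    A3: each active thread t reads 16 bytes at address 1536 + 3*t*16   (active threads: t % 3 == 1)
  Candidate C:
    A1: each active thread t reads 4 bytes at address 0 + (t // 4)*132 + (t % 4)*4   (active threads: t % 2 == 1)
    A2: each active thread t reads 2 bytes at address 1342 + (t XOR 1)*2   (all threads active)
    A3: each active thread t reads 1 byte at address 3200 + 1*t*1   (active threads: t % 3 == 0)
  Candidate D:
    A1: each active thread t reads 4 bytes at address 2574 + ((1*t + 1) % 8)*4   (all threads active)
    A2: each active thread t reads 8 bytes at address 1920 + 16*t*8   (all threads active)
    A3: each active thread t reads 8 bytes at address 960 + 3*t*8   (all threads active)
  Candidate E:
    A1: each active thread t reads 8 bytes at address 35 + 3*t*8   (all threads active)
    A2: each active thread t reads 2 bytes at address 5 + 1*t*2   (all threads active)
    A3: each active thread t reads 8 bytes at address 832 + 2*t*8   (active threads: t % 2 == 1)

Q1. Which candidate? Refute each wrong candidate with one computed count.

B: A1 gives 9 transactions, not 8
C: A1 gives 2 transactions, not 8
D: A1 gives 1 transaction, not 8
E: A1 gives 4 transactions, not 8
A: all counts match (8,2,3)

Answer: A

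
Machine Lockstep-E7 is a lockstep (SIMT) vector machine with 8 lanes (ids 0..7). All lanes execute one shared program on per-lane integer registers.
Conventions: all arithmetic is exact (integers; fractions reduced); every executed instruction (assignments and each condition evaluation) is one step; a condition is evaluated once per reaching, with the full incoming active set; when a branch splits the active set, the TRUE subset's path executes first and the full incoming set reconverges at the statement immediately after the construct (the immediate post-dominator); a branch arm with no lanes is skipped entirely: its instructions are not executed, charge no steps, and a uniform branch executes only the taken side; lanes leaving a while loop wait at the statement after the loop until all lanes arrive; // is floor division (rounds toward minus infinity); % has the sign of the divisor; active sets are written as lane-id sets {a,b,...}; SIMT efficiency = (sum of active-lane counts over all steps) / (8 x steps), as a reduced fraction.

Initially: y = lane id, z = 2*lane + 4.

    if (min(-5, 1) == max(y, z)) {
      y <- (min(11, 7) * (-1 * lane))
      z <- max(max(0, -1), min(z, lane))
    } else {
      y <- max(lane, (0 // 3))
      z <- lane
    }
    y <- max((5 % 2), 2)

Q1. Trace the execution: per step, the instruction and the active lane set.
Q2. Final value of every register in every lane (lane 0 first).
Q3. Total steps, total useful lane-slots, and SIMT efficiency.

step 0: eval (min(-5, 1) == max(y, z)) {0,1,2,3,4,5,6,7}
step 1: y <- max(lane, (0 // 3))     {0,1,2,3,4,5,6,7}
step 2: z <- lane                    {0,1,2,3,4,5,6,7}
step 3: y <- max((5 % 2), 2)         {0,1,2,3,4,5,6,7}

Answer: 4 steps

y: 2,2,2,2,2,2,2,2
z: 0,1,2,3,4,5,6,7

steps = 4; useful = 32; efficiency = 32/32 = 1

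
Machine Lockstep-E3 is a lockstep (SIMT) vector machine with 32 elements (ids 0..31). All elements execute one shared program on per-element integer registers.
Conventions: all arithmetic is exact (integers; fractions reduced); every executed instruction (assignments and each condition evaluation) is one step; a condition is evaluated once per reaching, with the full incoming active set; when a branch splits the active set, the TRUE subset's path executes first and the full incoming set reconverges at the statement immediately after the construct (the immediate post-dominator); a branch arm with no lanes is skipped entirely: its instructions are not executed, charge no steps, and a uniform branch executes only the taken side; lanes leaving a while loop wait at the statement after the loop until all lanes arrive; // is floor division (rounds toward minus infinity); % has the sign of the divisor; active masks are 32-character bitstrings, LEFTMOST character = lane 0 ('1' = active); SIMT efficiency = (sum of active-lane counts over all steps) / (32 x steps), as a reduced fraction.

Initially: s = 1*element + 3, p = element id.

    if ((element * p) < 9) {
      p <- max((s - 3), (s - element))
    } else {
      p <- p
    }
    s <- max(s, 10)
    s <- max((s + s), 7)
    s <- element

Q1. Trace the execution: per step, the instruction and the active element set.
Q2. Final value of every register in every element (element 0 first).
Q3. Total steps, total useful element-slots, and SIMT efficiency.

step 0: eval ((element * p) < 9)     11111111111111111111111111111111
step 1: p <- max((s - 3), (s - element)) 11100000000000000000000000000000
step 2: p <- p                       00011111111111111111111111111111
step 3: s <- max(s, 10)              11111111111111111111111111111111
step 4: s <- max((s + s), 7)         11111111111111111111111111111111
step 5: s <- element                 11111111111111111111111111111111

Answer: 6 steps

s: 0,1,2,3,4,5,6,7,8,9,10,11,12,13,14,15,16,17,18,19,20,21,22,23,24,25,26,27,28,29,30,31
p: 3,3,3,3,4,5,6,7,8,9,10,11,12,13,14,15,16,17,18,19,20,21,22,23,24,25,26,27,28,29,30,31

steps = 6; useful = 160; efficiency = 160/192 = 5/6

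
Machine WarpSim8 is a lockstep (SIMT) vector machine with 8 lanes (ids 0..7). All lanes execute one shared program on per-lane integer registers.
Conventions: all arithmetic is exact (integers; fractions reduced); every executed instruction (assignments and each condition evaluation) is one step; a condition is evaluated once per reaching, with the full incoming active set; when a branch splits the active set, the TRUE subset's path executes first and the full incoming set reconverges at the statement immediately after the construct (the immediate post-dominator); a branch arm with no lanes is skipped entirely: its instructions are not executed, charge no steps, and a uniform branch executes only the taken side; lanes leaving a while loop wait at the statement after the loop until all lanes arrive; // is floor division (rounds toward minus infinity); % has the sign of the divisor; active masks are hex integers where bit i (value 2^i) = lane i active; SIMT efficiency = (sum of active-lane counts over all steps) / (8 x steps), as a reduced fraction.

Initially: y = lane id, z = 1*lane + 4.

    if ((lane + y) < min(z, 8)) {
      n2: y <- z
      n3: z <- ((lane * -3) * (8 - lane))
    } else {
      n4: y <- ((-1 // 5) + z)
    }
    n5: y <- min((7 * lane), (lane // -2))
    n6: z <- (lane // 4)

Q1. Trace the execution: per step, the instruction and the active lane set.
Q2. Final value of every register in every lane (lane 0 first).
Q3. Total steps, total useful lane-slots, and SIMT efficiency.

step 0: eval ((lane + y) < min(z, 8)) 0xff
step 1: y <- z                       0x0f
step 2: z <- ((lane * -3) * (8 - lane)) 0x0f
step 3: y <- ((-1 // 5) + z)         0xf0
step 4: y <- min((7 * lane), (lane // -2)) 0xff
step 5: z <- (lane // 4)             0xff

Answer: 6 steps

y: 0,-1,-1,-2,-2,-3,-3,-4
z: 0,0,0,0,1,1,1,1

steps = 6; useful = 36; efficiency = 36/48 = 3/4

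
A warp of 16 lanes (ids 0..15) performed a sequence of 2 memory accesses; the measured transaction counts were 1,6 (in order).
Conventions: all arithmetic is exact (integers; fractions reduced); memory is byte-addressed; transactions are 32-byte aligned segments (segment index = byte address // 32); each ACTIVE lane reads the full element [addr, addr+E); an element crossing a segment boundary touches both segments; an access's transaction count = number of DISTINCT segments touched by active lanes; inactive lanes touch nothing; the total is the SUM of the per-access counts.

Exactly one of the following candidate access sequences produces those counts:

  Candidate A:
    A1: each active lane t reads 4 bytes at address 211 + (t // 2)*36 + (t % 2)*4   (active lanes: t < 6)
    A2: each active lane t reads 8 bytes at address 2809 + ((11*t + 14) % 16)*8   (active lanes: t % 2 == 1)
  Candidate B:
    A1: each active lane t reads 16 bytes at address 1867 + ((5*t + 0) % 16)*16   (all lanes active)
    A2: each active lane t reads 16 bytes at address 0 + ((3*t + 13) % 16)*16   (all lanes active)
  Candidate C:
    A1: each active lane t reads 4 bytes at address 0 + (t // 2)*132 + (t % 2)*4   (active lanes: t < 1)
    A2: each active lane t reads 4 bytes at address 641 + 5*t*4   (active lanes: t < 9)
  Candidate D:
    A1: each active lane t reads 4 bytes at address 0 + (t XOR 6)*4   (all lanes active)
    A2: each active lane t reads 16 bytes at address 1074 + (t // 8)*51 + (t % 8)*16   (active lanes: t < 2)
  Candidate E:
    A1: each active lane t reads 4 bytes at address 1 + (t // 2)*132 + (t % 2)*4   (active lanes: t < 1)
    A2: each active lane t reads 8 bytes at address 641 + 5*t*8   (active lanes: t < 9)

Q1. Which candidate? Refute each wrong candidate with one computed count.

A: A1 gives 4 transactions, not 1
B: A1 gives 9 transactions, not 1
D: A1 gives 2 transactions, not 1
E: A2 gives 11 transactions, not 6
C: all counts match (1,6)

Answer: C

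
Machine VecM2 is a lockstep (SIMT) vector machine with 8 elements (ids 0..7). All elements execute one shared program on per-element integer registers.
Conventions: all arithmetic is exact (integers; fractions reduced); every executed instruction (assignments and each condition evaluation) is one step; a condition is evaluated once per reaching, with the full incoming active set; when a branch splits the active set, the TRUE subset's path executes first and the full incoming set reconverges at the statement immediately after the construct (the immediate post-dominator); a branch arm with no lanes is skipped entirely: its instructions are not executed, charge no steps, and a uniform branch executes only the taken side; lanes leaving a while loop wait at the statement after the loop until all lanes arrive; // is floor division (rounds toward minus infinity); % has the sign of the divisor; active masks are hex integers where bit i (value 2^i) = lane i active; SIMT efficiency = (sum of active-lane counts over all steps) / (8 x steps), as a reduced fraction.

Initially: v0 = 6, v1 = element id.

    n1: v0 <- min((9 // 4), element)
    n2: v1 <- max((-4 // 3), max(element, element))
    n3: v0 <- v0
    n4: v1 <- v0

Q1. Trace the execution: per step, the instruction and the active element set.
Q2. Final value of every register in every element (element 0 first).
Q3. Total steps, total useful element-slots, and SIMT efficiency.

step 0: v0 <- min((9 // 4), element) 0xff
step 1: v1 <- max((-4 // 3), max(element, element)) 0xff
step 2: v0 <- v0                     0xff
step 3: v1 <- v0                     0xff

Answer: 4 steps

v0: 0,1,2,2,2,2,2,2
v1: 0,1,2,2,2,2,2,2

steps = 4; useful = 32; efficiency = 32/32 = 1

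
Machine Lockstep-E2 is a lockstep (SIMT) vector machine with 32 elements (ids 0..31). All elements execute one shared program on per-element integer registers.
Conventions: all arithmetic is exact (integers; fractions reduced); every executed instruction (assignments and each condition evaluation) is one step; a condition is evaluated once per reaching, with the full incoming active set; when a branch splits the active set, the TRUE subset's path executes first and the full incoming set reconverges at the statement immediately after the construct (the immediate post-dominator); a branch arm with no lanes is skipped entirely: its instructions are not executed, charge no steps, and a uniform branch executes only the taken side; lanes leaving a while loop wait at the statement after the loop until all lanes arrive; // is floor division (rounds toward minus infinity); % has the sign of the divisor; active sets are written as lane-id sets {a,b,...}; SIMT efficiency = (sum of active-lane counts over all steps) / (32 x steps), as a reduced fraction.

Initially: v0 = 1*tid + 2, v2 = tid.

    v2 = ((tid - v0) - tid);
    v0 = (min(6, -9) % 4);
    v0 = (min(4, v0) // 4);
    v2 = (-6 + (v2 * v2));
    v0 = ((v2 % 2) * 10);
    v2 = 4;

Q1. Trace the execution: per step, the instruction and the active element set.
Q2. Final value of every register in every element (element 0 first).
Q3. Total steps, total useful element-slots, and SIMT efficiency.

step 0: v2 <- ((tid - v0) - tid)     {0,1,2,3,4,5,6,7,8,9,10,11,12,13,14,15,16,17,18,19,20,21,22,23,24,25,26,27,28,29,30,31}
step 1: v0 <- (min(6, -9) % 4)       {0,1,2,3,4,5,6,7,8,9,10,11,12,13,14,15,16,17,18,19,20,21,22,23,24,25,26,27,28,29,30,31}
step 2: v0 <- (min(4, v0) // 4)      {0,1,2,3,4,5,6,7,8,9,10,11,12,13,14,15,16,17,18,19,20,21,22,23,24,25,26,27,28,29,30,31}
step 3: v2 <- (-6 + (v2 * v2))       {0,1,2,3,4,5,6,7,8,9,10,11,12,13,14,15,16,17,18,19,20,21,22,23,24,25,26,27,28,29,30,31}
step 4: v0 <- ((v2 % 2) * 10)        {0,1,2,3,4,5,6,7,8,9,10,11,12,13,14,15,16,17,18,19,20,21,22,23,24,25,26,27,28,29,30,31}
step 5: v2 <- 4                      {0,1,2,3,4,5,6,7,8,9,10,11,12,13,14,15,16,17,18,19,20,21,22,23,24,25,26,27,28,29,30,31}

Answer: 6 steps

v0: 0,10,0,10,0,10,0,10,0,10,0,10,0,10,0,10,0,10,0,10,0,10,0,10,0,10,0,10,0,10,0,10
v2: 4,4,4,4,4,4,4,4,4,4,4,4,4,4,4,4,4,4,4,4,4,4,4,4,4,4,4,4,4,4,4,4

steps = 6; useful = 192; efficiency = 192/192 = 1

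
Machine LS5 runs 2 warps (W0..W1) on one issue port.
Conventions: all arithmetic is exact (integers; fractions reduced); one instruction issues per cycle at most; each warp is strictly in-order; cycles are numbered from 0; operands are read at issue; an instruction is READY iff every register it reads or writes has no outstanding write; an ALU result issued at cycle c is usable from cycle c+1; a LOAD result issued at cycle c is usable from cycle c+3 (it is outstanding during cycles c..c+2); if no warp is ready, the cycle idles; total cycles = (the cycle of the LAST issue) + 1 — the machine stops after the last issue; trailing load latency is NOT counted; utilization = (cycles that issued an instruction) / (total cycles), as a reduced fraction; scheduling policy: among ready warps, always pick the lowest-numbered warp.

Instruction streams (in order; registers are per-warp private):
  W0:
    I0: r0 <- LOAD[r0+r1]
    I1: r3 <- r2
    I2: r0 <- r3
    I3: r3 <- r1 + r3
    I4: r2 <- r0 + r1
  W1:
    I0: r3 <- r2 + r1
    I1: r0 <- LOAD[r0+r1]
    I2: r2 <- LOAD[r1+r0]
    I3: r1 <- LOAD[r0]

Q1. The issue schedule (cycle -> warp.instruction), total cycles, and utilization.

cycle 0: W0.I0
cycle 1: W0.I1
cycle 2: W1.I0
cycle 3: W0.I2
cycle 4: W0.I3
cycle 5: W0.I4
cycle 6: W1.I1
cycle 7: idle
cycle 8: idle
cycle 9: W1.I2
cycle 10: W1.I3

Answer: 11 cycles, utilization 9/11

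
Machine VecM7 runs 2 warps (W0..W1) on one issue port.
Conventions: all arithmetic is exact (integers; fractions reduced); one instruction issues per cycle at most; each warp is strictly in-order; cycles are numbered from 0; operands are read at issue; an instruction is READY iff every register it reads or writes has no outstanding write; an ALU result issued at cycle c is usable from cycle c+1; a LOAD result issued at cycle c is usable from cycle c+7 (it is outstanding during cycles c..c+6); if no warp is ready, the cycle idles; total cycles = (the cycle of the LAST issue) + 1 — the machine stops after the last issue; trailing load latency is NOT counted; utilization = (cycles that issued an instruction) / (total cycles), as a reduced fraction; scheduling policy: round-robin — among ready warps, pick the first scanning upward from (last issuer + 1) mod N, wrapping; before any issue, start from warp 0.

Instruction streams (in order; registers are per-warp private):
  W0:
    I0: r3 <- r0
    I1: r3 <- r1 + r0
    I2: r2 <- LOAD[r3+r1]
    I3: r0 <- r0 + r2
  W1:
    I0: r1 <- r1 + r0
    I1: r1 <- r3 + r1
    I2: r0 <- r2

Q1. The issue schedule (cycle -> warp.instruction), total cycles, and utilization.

cycle 0: W0.I0
cycle 1: W1.I0
cycle 2: W0.I1
cycle 3: W1.I1
cycle 4: W0.I2
cycle 5: W1.I2
cycle 6: idle
cycle 7: idle
cycle 8: idle
cycle 9: idle
cycle 10: idle
cycle 11: W0.I3

Answer: 12 cycles, utilization 7/12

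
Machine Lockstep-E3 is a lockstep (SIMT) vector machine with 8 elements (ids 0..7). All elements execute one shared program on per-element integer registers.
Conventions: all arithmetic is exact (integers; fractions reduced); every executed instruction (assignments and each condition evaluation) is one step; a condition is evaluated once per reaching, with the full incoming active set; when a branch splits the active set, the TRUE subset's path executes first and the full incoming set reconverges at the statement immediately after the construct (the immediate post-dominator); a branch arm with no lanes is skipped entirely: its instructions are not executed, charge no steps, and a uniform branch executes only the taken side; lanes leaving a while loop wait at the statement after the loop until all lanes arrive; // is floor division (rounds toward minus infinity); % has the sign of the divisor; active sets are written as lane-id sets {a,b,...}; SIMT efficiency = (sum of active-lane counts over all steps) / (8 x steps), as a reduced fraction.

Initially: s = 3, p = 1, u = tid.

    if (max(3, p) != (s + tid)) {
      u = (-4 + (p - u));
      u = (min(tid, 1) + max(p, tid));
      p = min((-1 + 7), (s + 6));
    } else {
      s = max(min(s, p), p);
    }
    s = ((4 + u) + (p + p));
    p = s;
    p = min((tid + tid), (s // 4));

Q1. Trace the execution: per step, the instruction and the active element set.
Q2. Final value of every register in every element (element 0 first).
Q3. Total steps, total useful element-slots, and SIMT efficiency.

step 0: eval (max(3, p) != (s + tid)) {0,1,2,3,4,5,6,7}
step 1: u <- (-4 + (p - u))          {1,2,3,4,5,6,7}
step 2: u <- (min(tid, 1) + max(p, tid)) {1,2,3,4,5,6,7}
step 3: p <- min((-1 + 7), (s + 6))  {1,2,3,4,5,6,7}
step 4: s <- max(min(s, p), p)       {0}
step 5: s <- ((4 + u) + (p + p))     {0,1,2,3,4,5,6,7}
step 6: p <- s                       {0,1,2,3,4,5,6,7}
step 7: p <- min((tid + tid), (s // 4)) {0,1,2,3,4,5,6,7}

Answer: 8 steps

s: 6,18,19,20,21,22,23,24
p: 0,2,4,5,5,5,5,6
u: 0,2,3,4,5,6,7,8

steps = 8; useful = 54; efficiency = 54/64 = 27/32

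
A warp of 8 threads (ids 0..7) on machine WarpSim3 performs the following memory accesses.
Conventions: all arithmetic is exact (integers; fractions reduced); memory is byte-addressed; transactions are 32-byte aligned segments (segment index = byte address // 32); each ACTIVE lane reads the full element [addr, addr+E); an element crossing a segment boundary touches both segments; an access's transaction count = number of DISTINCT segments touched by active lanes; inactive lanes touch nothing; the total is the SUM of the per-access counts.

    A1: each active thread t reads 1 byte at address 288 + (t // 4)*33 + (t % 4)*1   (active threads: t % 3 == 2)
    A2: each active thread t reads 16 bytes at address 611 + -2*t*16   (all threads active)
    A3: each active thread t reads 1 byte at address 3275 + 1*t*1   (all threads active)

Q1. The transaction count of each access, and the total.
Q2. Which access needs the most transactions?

A1: 2 transactions
A2: 8 transactions
A3: 1 transaction

Answer: 2,8,1; total 11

Answer: A2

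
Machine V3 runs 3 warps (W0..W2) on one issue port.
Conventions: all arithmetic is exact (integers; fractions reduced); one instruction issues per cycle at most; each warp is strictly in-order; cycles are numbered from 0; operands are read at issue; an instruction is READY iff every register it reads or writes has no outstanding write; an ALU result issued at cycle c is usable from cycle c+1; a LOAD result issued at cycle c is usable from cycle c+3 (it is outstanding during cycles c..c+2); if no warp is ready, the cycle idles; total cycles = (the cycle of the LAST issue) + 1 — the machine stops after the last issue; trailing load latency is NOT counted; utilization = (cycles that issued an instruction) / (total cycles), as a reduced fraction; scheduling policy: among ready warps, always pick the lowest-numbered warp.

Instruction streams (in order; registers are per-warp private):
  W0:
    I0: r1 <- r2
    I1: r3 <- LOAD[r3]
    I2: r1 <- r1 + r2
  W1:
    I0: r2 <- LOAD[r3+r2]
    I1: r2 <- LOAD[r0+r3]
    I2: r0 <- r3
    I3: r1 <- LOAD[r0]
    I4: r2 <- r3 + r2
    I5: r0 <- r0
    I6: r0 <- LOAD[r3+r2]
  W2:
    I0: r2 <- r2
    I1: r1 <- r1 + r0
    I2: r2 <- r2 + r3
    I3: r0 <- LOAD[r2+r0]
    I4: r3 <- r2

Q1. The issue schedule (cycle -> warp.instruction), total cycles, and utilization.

cycle 0: W0.I0
cycle 1: W0.I1
cycle 2: W0.I2
cycle 3: W1.I0
cycle 4: W2.I0
cycle 5: W2.I1
cycle 6: W1.I1
cycle 7: W1.I2
cycle 8: W1.I3
cycle 9: W1.I4
cycle 10: W1.I5
cycle 11: W1.I6
cycle 12: W2.I2
cycle 13: W2.I3
cycle 14: W2.I4

Answer: 15 cycles, utilization 1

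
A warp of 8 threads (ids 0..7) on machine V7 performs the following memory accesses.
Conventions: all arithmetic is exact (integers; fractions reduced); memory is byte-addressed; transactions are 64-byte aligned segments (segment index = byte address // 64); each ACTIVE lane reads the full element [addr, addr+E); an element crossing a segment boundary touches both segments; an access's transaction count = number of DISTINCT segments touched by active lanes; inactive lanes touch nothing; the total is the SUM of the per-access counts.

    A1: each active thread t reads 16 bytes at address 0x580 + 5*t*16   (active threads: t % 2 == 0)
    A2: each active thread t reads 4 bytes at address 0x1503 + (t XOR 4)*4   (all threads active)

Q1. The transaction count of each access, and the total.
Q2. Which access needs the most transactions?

A1: 4 transactions
A2: 1 transaction

Answer: 4,1; total 5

Answer: A1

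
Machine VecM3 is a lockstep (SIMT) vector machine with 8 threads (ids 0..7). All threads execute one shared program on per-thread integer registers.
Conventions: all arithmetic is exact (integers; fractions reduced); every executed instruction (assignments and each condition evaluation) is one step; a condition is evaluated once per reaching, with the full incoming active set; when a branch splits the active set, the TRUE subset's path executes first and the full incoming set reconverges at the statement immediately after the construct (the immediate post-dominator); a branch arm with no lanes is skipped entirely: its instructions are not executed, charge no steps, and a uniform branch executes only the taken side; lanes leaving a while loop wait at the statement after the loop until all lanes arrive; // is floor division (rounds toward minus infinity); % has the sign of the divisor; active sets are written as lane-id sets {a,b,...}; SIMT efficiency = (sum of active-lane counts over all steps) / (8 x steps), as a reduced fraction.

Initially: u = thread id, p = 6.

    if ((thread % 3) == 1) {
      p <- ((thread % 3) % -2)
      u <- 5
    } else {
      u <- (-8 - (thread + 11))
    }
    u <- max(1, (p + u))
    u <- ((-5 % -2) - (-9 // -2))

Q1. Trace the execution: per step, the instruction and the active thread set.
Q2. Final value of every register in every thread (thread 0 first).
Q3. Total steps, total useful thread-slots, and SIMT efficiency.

step 0: eval ((thread % 3) == 1)     {0,1,2,3,4,5,6,7}
step 1: p <- ((thread % 3) % -2)     {1,4,7}
step 2: u <- 5                       {1,4,7}
step 3: u <- (-8 - (thread + 11))    {0,2,3,5,6}
step 4: u <- max(1, (p + u))         {0,1,2,3,4,5,6,7}
step 5: u <- ((-5 % -2) - (-9 // -2)) {0,1,2,3,4,5,6,7}

Answer: 6 steps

u: -5,-5,-5,-5,-5,-5,-5,-5
p: 6,-1,6,6,-1,6,6,-1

steps = 6; useful = 35; efficiency = 35/48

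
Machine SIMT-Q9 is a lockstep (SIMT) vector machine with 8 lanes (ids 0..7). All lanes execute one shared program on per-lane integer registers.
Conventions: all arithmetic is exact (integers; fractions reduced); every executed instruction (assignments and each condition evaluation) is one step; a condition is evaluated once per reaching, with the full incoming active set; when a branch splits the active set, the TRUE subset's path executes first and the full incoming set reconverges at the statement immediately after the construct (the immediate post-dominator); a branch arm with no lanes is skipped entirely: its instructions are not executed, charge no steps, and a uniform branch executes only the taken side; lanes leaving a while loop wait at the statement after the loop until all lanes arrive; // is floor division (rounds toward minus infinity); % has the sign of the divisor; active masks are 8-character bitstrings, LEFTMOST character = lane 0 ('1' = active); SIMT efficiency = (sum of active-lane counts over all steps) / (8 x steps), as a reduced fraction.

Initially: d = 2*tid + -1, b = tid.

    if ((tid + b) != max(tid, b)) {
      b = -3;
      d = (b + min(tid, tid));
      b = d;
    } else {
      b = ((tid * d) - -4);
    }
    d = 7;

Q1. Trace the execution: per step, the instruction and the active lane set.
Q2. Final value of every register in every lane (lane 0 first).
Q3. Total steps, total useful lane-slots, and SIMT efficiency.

step 0: eval ((tid + b) != max(tid, b)) 11111111
step 1: b <- -3                      01111111
step 2: d <- (b + min(tid, tid))     01111111
step 3: b <- d                       01111111
step 4: b <- ((tid * d) - -4)        10000000
step 5: d <- 7                       11111111

Answer: 6 steps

d: 7,7,7,7,7,7,7,7
b: 4,-2,-1,0,1,2,3,4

steps = 6; useful = 38; efficiency = 38/48 = 19/24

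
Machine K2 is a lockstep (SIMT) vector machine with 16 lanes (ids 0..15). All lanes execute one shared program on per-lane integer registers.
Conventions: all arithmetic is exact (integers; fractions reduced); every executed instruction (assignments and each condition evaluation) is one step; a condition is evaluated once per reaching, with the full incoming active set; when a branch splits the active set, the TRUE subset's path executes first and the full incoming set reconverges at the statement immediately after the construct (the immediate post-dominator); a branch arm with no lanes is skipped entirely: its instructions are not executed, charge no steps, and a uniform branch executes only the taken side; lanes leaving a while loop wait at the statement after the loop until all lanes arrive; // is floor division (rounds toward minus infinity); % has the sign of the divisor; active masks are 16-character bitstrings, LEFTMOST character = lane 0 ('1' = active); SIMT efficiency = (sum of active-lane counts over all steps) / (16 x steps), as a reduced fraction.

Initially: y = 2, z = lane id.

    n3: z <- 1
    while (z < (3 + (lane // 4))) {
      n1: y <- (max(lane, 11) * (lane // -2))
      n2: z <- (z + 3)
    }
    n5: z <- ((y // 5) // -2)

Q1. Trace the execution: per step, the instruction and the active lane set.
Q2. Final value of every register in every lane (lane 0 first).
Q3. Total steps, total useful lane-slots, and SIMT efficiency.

step 0: z <- 1                       1111111111111111
step 1: eval (z < (3 + (lane // 4))) 1111111111111111
step 2: y <- (max(lane, 11) * (lane // -2)) 1111111111111111
step 3: z <- (z + 3)                 1111111111111111
step 4: eval (z < (3 + (lane // 4))) 1111111111111111
step 5: y <- (max(lane, 11) * (lane // -2)) 0000000011111111
step 6: z <- (z + 3)                 0000000011111111
step 7: eval (z < (3 + (lane // 4))) 0000000011111111
step 8: z <- ((y // 5) // -2)        1111111111111111

Answer: 9 steps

y: 0,-11,-11,-22,-22,-33,-33,-44,-44,-55,-55,-66,-72,-91,-98,-120
z: 0,1,1,2,2,3,3,4,4,5,5,7,7,9,10,12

steps = 9; useful = 120; efficiency = 120/144 = 5/6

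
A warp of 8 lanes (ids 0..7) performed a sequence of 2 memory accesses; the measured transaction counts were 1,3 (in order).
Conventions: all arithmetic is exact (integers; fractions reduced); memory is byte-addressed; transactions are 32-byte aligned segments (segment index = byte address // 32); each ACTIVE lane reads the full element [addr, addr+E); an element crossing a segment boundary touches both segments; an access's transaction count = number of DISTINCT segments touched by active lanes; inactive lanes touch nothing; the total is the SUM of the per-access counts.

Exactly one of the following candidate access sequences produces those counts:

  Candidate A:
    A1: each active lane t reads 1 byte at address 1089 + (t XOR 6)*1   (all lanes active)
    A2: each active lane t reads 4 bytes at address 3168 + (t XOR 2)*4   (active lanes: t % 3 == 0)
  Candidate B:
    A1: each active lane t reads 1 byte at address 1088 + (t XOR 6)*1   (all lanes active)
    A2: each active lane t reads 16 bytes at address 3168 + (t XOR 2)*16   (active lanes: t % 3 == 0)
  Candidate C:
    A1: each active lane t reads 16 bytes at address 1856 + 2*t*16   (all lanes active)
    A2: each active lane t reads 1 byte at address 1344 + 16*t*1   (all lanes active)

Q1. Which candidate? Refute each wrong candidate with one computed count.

A: A2 gives 1 transaction, not 3
C: A1 gives 8 transactions, not 1
B: all counts match (1,3)

Answer: B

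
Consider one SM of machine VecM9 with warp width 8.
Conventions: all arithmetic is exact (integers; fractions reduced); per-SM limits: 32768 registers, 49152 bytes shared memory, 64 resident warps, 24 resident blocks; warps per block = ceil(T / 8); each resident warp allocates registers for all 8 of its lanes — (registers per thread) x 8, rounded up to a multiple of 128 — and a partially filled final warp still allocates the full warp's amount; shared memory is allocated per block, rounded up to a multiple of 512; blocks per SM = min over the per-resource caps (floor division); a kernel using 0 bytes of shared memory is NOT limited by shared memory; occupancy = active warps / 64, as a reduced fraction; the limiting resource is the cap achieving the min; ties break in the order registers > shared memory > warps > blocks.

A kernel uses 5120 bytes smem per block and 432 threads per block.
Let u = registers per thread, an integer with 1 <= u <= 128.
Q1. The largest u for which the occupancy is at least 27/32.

Answer: u = 64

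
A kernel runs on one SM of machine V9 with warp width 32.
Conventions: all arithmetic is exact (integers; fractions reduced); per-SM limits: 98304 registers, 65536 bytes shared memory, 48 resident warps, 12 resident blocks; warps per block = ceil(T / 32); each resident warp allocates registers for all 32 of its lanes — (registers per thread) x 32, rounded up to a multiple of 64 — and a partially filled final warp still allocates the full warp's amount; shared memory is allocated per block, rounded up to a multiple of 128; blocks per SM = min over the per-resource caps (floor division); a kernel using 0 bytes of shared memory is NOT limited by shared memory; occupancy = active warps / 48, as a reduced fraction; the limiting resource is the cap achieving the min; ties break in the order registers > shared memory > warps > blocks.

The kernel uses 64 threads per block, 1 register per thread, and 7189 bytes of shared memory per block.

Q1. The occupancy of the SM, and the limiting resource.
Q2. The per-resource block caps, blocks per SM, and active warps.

Answer: occupancy 1/3, limited by shared memory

registers: 768 blocks
shared memory: 8 blocks
warps: 24 blocks
blocks: 12 blocks

Answer: 8 blocks, 16 active warps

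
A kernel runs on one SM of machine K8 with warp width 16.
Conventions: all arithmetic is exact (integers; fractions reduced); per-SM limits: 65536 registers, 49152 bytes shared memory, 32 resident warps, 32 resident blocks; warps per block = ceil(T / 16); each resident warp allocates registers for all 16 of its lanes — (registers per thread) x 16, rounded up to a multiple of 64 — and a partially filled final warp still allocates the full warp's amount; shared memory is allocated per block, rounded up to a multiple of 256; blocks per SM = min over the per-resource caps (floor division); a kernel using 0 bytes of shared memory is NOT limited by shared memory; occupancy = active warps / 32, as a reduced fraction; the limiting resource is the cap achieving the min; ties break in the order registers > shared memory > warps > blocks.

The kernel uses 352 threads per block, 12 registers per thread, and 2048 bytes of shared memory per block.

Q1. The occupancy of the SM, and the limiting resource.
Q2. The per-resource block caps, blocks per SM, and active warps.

Answer: occupancy 11/16, limited by warps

registers: 15 blocks
shared memory: 24 blocks
warps: 1 block
blocks: 32 blocks

Answer: 1 block, 22 active warps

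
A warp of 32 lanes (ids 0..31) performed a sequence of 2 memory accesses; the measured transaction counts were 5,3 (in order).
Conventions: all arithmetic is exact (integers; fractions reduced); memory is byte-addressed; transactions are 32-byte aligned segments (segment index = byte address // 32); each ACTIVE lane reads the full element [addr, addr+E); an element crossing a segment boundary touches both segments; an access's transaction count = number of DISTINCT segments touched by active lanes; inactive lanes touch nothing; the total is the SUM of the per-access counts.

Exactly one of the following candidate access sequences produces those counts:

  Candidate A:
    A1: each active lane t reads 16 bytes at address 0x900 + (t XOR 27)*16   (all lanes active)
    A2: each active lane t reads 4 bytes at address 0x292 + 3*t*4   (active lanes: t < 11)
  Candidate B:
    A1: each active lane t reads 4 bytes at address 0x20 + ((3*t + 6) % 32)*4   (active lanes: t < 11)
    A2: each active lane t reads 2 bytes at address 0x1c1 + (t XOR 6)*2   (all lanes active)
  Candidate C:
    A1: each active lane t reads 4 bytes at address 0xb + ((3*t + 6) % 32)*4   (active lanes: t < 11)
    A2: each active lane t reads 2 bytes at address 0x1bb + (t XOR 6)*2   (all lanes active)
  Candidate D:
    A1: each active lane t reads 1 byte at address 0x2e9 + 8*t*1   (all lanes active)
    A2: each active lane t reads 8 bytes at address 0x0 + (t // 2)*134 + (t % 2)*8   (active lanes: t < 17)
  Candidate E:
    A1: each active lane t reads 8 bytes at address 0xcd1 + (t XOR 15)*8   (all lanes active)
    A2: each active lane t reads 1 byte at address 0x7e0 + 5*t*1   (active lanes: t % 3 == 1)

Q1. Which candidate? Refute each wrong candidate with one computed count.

A: A1 gives 16 transactions, not 5
B: A1 gives 4 transactions, not 5
D: A1 gives 9 transactions, not 5
E: A1 gives 9 transactions, not 5
C: all counts match (5,3)

Answer: C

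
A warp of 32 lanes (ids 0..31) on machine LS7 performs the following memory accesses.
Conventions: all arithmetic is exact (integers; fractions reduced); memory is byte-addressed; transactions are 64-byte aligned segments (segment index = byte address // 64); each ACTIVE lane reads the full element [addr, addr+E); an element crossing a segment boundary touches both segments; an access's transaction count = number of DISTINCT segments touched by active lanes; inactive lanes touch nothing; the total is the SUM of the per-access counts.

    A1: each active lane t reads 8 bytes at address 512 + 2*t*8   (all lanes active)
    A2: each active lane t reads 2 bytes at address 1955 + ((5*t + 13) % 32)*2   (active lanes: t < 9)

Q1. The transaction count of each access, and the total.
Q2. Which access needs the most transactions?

A1: 8 transactions
A2: 2 transactions

Answer: 8,2; total 10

Answer: A1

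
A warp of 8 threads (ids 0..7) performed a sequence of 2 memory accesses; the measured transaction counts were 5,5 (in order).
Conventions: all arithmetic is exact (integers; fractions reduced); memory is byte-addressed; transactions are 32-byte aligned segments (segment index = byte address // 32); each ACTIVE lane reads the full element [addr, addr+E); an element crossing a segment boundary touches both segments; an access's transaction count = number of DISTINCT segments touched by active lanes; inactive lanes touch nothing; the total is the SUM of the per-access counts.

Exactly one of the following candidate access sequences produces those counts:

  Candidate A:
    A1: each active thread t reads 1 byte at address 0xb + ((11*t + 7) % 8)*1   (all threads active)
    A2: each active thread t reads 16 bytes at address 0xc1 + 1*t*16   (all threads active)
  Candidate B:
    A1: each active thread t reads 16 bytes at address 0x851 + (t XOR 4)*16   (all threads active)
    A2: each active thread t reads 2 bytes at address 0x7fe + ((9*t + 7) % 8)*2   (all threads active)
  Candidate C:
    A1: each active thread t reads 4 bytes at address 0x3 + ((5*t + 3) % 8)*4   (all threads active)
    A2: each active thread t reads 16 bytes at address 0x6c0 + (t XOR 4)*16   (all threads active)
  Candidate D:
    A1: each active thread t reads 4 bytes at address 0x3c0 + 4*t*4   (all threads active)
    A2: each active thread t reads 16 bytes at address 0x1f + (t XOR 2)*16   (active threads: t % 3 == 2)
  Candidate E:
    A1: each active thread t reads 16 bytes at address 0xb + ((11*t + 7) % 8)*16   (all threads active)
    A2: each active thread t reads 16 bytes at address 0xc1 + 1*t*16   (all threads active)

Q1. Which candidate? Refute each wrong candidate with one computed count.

A: A1 gives 1 transaction, not 5
B: A2 gives 2 transactions, not 5
C: A1 gives 2 transactions, not 5
D: A1 gives 4 transactions, not 5
E: all counts match (5,5)

Answer: E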